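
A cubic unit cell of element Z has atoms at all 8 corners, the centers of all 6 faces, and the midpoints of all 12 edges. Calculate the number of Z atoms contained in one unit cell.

Corner atoms are shared by 8 cells (1/8 each), face atoms by 2 (1/2 each), edge atoms by 4 (1/4 each).
Net atoms = 8 × 1/8 + 6 × 1/2 + 12 × 1/4 = 1 + 3 + 3 = 7.

7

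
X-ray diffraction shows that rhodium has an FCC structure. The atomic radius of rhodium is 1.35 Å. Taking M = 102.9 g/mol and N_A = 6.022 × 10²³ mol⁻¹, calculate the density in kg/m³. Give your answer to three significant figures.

12300 kg/m³

In an FCC lattice, atoms touch along the face diagonal, so √2·a = 4r, giving a = 3.818 Å = 3.818 × 10^-8 cm.
With Z = 4, ρ = Z·M/(N_A·a³) = 4 × 102.9 / (6.022 × 10²³ × 5.567 × 10^-23) = 12.28 g/cm³ = 12300 kg/m³.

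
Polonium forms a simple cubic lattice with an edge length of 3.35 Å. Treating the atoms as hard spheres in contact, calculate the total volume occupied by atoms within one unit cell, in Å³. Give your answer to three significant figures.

19.7 Å³

In a simple cubic lattice atoms touch along the cell edge, so a = 2r, so r = 0.5000a = 1.675 Å.
V_atoms = Z × (4/3)πr³ = 1 × (4/3)π × (1.675)³ = 19.7 Å³.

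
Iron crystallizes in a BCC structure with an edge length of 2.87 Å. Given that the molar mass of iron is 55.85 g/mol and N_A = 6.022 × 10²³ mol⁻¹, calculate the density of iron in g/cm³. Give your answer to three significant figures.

7.85 g/cm³

A BCC unit cell contains Z = 2 atoms.
Cell volume: a³ = (2.87 Å)³ = (2.870 × 10^-8 cm)³ = 2.364 × 10^-23 cm³.
ρ = Z·M/(N_A·a³) = 2 × 55.85 / (6.022 × 10²³ × 2.364 × 10^-23) = 7.846 g/cm³.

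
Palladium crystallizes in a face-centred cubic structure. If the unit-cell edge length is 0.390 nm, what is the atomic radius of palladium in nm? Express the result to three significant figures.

0.138 nm

In an FCC lattice, atoms touch along the face diagonal, so √2·a = 4r.
r = √2·a/4 = 1.4142 × 0.390 / 4 = 0.138 nm.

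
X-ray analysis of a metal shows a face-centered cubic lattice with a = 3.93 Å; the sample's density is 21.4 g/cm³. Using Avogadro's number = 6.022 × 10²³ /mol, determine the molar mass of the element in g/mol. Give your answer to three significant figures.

An FCC cell has Z = 4 atoms; a = 3.930 × 10^-8 cm.
M = ρ·N_A·a³/Z = 21.4 × 6.022 × 10²³ × 6.070 × 10^-23 / 4 = 196 g/mol.

196 g/mol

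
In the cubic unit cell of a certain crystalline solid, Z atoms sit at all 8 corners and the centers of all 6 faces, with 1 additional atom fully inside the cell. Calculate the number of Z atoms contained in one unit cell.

Corner atoms are shared by 8 cells (1/8 each), face atoms by 2 (1/2 each), interior atoms are unshared.
Net atoms = 8 × 1/8 + 6 × 1/2 + 1 = 1 + 3 + 1 = 5.

5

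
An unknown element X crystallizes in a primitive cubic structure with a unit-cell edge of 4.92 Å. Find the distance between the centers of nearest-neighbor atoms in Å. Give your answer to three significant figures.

4.92 Å

In a simple cubic structure, atoms touch along the cell edge, so a = 2r; the nearest-neighbor distance equals 2r = 1.000·a.
d = 1.000 × 4.92 = 4.92 Å.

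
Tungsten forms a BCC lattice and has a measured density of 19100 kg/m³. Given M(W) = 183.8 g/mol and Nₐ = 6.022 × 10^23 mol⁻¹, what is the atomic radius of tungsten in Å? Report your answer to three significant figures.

1.37 Å

For a BCC cell (Z = 2), a³ = Z·M/(N_A·ρ) = 2 × 183.8 / (6.022 × 10²³ × 19.10) = 3.196 × 10^-23 cm³, so a = 3.173 × 10^-8 cm = 3.173 Å.
Atoms touch along the body diagonal, so √3·a = 4r, so r = 0.4330 × a = 1.37 Å.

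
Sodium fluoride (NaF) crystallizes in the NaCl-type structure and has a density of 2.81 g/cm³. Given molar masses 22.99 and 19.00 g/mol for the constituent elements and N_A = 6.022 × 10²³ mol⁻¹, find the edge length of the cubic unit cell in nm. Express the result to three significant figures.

M(NaF) = 41.99 g/mol; Z = 4 formula units per cell.
a³ = Z·M/(N_A·ρ) = 4 × 41.99 / (6.022 × 10²³ × 2.81) = 9.926 × 10^-23 cm³, so a = 4.630 × 10^-8 cm = 0.463 nm.

0.463 nm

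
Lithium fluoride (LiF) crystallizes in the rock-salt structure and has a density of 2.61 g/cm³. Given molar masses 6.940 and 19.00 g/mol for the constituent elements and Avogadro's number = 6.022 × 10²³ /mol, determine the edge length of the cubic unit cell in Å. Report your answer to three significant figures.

4.04 Å

M(LiF) = 25.94 g/mol; Z = 4 formula units per cell.
a³ = Z·M/(N_A·ρ) = 4 × 25.94 / (6.022 × 10²³ × 2.61) = 6.602 × 10^-23 cm³, so a = 4.042 × 10^-8 cm = 4.04 Å.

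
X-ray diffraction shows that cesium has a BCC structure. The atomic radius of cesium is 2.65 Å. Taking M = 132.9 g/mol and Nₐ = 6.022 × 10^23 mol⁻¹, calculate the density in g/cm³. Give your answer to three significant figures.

1.93 g/cm³

In a BCC lattice, atoms touch along the body diagonal, so √3·a = 4r, giving a = 6.120 Å = 6.120 × 10^-8 cm.
With Z = 2, ρ = Z·M/(N_A·a³) = 2 × 132.9 / (6.022 × 10²³ × 2.292 × 10^-22) = 1.926 g/cm³.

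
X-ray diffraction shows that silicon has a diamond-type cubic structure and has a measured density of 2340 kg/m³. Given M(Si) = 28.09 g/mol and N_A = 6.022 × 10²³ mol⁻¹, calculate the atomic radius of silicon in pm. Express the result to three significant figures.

For a diamond cubic cell (Z = 8), a³ = Z·M/(N_A·ρ) = 8 × 28.09 / (6.022 × 10²³ × 2.340) = 1.595 × 10^-22 cm³, so a = 5.423 × 10^-8 cm = 542.3 pm.
Nearest neighbors lie along the body diagonal with √3·a = 8r, so r = 0.2165 × a = 117 pm.

117 pm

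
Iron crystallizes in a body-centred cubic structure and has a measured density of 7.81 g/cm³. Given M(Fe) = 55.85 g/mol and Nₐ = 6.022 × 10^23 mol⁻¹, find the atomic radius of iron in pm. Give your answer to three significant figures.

124 pm

For a BCC cell (Z = 2), a³ = Z·M/(N_A·ρ) = 2 × 55.85 / (6.022 × 10²³ × 7.810) = 2.375 × 10^-23 cm³, so a = 2.874 × 10^-8 cm = 287.4 pm.
Atoms touch along the body diagonal, so √3·a = 4r, so r = 0.4330 × a = 124 pm.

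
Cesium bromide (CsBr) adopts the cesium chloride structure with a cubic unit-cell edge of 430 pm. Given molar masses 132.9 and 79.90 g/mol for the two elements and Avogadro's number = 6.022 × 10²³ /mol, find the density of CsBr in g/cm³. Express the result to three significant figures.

4.44 g/cm³

The cesium chloride structure contains Z = 1 formula unit per cell; M(CsBr) = 132.9 + 79.90 = 212.8 g/mol.
a³ = (4.300 × 10^-8 cm)³ = 7.951 × 10^-23 cm³.
ρ = 1 × 212.8 / (6.022 × 10²³ × 7.951 × 10^-23) = 4.445 g/cm³.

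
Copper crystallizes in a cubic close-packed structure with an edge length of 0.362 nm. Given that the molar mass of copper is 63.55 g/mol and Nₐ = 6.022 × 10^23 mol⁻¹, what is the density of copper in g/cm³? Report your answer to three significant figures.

An FCC unit cell contains Z = 4 atoms.
Cell volume: a³ = (0.362 nm)³ = (3.620 × 10^-8 cm)³ = 4.744 × 10^-23 cm³.
ρ = Z·M/(N_A·a³) = 4 × 63.55 / (6.022 × 10²³ × 4.744 × 10^-23) = 8.898 g/cm³.

8.90 g/cm³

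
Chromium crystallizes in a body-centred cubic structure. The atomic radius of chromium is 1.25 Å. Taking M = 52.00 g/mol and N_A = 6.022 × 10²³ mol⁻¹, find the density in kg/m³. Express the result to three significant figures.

In a BCC lattice, atoms touch along the body diagonal, so √3·a = 4r, giving a = 2.887 Å = 2.887 × 10^-8 cm.
With Z = 2, ρ = Z·M/(N_A·a³) = 2 × 52.00 / (6.022 × 10²³ × 2.406 × 10^-23) = 7.179 g/cm³ = 7180 kg/m³.

7180 kg/m³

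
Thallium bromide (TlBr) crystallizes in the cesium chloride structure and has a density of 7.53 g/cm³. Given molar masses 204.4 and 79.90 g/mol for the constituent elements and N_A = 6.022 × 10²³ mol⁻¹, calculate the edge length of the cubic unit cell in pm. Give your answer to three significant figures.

397 pm

M(TlBr) = 284.3 g/mol; Z = 1 formula unit per cell.
a³ = Z·M/(N_A·ρ) = 1 × 284.3 / (6.022 × 10²³ × 7.53) = 6.270 × 10^-23 cm³, so a = 3.973 × 10^-8 cm = 397 pm.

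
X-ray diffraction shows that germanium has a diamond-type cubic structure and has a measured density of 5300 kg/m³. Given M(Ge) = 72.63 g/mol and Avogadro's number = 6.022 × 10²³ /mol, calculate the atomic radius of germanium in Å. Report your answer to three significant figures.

For a diamond cubic cell (Z = 8), a³ = Z·M/(N_A·ρ) = 8 × 72.63 / (6.022 × 10²³ × 5.300) = 1.820 × 10^-22 cm³, so a = 5.668 × 10^-8 cm = 5.668 Å.
Nearest neighbors lie along the body diagonal with √3·a = 8r, so r = 0.2165 × a = 1.23 Å.

1.23 Å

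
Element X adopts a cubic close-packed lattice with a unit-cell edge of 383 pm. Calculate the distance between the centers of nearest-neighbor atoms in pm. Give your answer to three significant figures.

271 pm

In an FCC structure, atoms touch along the face diagonal, so √2·a = 4r; the nearest-neighbor distance equals 2r = 0.7071·a.
d = 0.7071 × 383 = 271 pm.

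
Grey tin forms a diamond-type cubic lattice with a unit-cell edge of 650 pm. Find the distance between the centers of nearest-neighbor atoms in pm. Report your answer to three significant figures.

In a diamond cubic structure, nearest neighbors lie along the body diagonal with √3·a = 8r; the nearest-neighbor distance equals 2r = 0.4330·a.
d = 0.4330 × 650 = 281 pm.

281 pm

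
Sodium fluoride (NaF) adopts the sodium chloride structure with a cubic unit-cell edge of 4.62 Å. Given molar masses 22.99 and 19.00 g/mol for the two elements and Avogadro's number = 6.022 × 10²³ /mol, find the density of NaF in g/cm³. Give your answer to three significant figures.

The sodium chloride structure contains Z = 4 formula units per cell; M(NaF) = 22.99 + 19.00 = 41.99 g/mol.
a³ = (4.620 × 10^-8 cm)³ = 9.861 × 10^-23 cm³.
ρ = 4 × 41.99 / (6.022 × 10²³ × 9.861 × 10^-23) = 2.828 g/cm³.

2.83 g/cm³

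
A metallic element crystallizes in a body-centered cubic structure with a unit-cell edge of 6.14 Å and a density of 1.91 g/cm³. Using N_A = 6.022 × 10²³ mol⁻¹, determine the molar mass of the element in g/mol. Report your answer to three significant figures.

133 g/mol

A BCC cell has Z = 2 atoms; a = 6.140 × 10^-8 cm.
M = ρ·N_A·a³/Z = 1.91 × 6.022 × 10²³ × 2.315 × 10^-22 / 2 = 133 g/mol.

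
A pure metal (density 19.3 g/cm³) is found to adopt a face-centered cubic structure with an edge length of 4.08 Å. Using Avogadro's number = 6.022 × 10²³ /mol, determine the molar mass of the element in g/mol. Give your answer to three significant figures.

An FCC cell has Z = 4 atoms; a = 4.080 × 10^-8 cm.
M = ρ·N_A·a³/Z = 19.3 × 6.022 × 10²³ × 6.792 × 10^-23 / 4 = 197 g/mol.

197 g/mol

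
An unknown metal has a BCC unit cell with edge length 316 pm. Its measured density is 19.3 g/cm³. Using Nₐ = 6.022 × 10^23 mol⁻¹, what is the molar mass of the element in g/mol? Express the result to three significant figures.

A BCC cell has Z = 2 atoms; a = 3.160 × 10^-8 cm.
M = ρ·N_A·a³/Z = 19.3 × 6.022 × 10²³ × 3.155 × 10^-23 / 2 = 183 g/mol.

183 g/mol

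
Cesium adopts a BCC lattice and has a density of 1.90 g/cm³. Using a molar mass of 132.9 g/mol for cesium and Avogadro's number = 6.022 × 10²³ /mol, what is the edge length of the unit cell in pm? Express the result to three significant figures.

With Z = 2 atoms per BCC cell, a³ = Z·M/(N_A·ρ) = 2 × 132.9 / (6.022 × 10²³ × 1.900 g/cm³) = 2.323 × 10^-22 cm³.
a = (2.323 × 10^-22)^(1/3) = 6.147 × 10^-8 cm = 615 pm.

615 pm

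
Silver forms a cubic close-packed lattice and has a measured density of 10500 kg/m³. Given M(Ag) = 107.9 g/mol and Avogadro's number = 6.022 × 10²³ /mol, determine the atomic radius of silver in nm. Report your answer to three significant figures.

0.144 nm

For an FCC cell (Z = 4), a³ = Z·M/(N_A·ρ) = 4 × 107.9 / (6.022 × 10²³ × 10.50) = 6.826 × 10^-23 cm³, so a = 4.087 × 10^-8 cm = 0.4087 nm.
Atoms touch along the face diagonal, so √2·a = 4r, so r = 0.3536 × a = 0.144 nm.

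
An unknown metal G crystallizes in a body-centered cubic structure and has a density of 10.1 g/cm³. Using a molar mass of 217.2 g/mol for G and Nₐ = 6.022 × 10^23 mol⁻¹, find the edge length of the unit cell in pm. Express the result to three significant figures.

With Z = 2 atoms per BCC cell, a³ = Z·M/(N_A·ρ) = 2 × 217.2 / (6.022 × 10²³ × 10.10 g/cm³) = 7.142 × 10^-23 cm³.
a = (7.142 × 10^-23)^(1/3) = 4.149 × 10^-8 cm = 415 pm.

415 pm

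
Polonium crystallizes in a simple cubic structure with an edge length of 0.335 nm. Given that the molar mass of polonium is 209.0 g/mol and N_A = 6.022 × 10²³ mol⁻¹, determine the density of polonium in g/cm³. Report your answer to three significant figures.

A simple cubic unit cell contains Z = 1 atom.
Cell volume: a³ = (0.335 nm)³ = (3.350 × 10^-8 cm)³ = 3.760 × 10^-23 cm³.
ρ = Z·M/(N_A·a³) = 1 × 209.0 / (6.022 × 10²³ × 3.760 × 10^-23) = 9.231 g/cm³.

9.23 g/cm³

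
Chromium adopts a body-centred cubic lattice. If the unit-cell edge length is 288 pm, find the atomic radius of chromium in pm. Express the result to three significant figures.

In a BCC lattice, atoms touch along the body diagonal, so √3·a = 4r.
r = √3·a/4 = 1.7321 × 288 / 4 = 125 pm.

125 pm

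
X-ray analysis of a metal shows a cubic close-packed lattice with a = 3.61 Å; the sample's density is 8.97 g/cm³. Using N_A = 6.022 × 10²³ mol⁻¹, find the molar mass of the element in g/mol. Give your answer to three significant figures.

An FCC cell has Z = 4 atoms; a = 3.610 × 10^-8 cm.
M = ρ·N_A·a³/Z = 8.97 × 6.022 × 10²³ × 4.705 × 10^-23 / 4 = 63.5 g/mol.

63.5 g/mol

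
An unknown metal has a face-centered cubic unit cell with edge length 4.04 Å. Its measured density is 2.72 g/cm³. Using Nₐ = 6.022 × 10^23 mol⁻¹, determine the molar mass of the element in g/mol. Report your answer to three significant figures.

An FCC cell has Z = 4 atoms; a = 4.040 × 10^-8 cm.
M = ρ·N_A·a³/Z = 2.72 × 6.022 × 10²³ × 6.594 × 10^-23 / 4 = 27.0 g/mol.

27.0 g/mol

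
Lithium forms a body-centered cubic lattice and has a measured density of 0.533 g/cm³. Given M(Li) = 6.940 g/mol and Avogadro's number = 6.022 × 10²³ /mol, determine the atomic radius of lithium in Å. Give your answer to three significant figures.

For a BCC cell (Z = 2), a³ = Z·M/(N_A·ρ) = 2 × 6.940 / (6.022 × 10²³ × 0.5330) = 4.324 × 10^-23 cm³, so a = 3.510 × 10^-8 cm = 3.510 Å.
Atoms touch along the body diagonal, so √3·a = 4r, so r = 0.4330 × a = 1.52 Å.

1.52 Å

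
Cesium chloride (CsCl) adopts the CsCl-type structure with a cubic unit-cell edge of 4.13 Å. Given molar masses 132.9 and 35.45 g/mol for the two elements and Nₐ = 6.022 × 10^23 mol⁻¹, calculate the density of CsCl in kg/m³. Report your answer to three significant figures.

The CsCl-type structure contains Z = 1 formula unit per cell; M(CsCl) = 132.9 + 35.45 = 168.35 g/mol.
a³ = (4.130 × 10^-8 cm)³ = 7.044 × 10^-23 cm³.
ρ = 1 × 168.35 / (6.022 × 10²³ × 7.044 × 10^-23) = 3.968 g/cm³ = 3970 kg/m³.

3970 kg/m³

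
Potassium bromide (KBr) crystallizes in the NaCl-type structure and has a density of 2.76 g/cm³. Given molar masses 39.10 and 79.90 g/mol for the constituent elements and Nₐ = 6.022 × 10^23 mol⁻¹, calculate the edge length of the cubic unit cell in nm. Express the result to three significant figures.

M(KBr) = 119.0 g/mol; Z = 4 formula units per cell.
a³ = Z·M/(N_A·ρ) = 4 × 119.0 / (6.022 × 10²³ × 2.76) = 2.864 × 10^-22 cm³, so a = 6.592 × 10^-8 cm = 0.659 nm.

0.659 nm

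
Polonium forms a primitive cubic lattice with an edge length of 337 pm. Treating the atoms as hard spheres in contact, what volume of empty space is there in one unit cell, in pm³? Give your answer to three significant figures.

1.82 × 10^7 pm³

In a simple cubic lattice atoms touch along the cell edge, so a = 2r, so r = 0.5000a = 168.5 pm.
V_cell = a³ = 3.827 × 10^7 pm³; V_atoms = 1 × (4/3)πr³ = 2.004 × 10^7 pm³.
Empty space = 3.827 × 10^7 − 2.004 × 10^7 = 1.82 × 10^7 pm³.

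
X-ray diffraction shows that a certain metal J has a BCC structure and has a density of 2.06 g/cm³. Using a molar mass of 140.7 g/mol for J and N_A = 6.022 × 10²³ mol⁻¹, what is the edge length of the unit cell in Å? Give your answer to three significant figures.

With Z = 2 atoms per BCC cell, a³ = Z·M/(N_A·ρ) = 2 × 140.7 / (6.022 × 10²³ × 2.060 g/cm³) = 2.268 × 10^-22 cm³.
a = (2.268 × 10^-22)^(1/3) = 6.099 × 10^-8 cm = 6.10 Å.

6.10 Å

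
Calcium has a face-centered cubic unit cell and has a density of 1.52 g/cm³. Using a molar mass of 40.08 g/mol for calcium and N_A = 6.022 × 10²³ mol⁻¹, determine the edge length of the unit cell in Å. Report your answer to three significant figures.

With Z = 4 atoms per FCC cell, a³ = Z·M/(N_A·ρ) = 4 × 40.08 / (6.022 × 10²³ × 1.520 g/cm³) = 1.751 × 10^-22 cm³.
a = (1.751 × 10^-22)^(1/3) = 5.595 × 10^-8 cm = 5.60 Å.

5.60 Å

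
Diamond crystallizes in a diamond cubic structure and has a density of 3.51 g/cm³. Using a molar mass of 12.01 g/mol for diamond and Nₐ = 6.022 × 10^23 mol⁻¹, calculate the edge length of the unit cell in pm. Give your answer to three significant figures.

With Z = 8 atoms per diamond cubic cell, a³ = Z·M/(N_A·ρ) = 8 × 12.01 / (6.022 × 10²³ × 3.510 g/cm³) = 4.546 × 10^-23 cm³.
a = (4.546 × 10^-23)^(1/3) = 3.569 × 10^-8 cm = 357 pm.

357 pm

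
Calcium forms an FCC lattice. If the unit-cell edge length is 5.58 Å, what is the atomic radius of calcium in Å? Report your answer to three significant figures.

1.97 Å

In an FCC lattice, atoms touch along the face diagonal, so √2·a = 4r.
r = √2·a/4 = 1.4142 × 5.58 / 4 = 1.97 Å.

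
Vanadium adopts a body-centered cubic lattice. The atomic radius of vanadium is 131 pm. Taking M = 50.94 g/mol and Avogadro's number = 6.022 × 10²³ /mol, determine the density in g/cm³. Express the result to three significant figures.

6.11 g/cm³

In a BCC lattice, atoms touch along the body diagonal, so √3·a = 4r, giving a = 302.5 pm = 3.025 × 10^-8 cm.
With Z = 2, ρ = Z·M/(N_A·a³) = 2 × 50.94 / (6.022 × 10²³ × 2.769 × 10^-23) = 6.110 g/cm³.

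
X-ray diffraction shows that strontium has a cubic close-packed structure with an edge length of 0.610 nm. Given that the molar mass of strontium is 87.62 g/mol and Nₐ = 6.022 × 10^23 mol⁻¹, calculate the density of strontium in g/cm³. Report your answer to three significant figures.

2.56 g/cm³

An FCC unit cell contains Z = 4 atoms.
Cell volume: a³ = (0.610 nm)³ = (6.100 × 10^-8 cm)³ = 2.270 × 10^-22 cm³.
ρ = Z·M/(N_A·a³) = 4 × 87.62 / (6.022 × 10²³ × 2.270 × 10^-22) = 2.564 g/cm³.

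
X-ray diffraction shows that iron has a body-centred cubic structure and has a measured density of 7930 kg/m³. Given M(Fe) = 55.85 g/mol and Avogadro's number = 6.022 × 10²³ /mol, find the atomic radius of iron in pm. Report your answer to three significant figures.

124 pm

For a BCC cell (Z = 2), a³ = Z·M/(N_A·ρ) = 2 × 55.85 / (6.022 × 10²³ × 7.930) = 2.339 × 10^-23 cm³, so a = 2.860 × 10^-8 cm = 286.0 pm.
Atoms touch along the body diagonal, so √3·a = 4r, so r = 0.4330 × a = 124 pm.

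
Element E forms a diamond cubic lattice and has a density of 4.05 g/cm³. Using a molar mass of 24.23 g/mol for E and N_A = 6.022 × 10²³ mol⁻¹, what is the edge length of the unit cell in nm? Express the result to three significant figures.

0.430 nm

With Z = 8 atoms per diamond cubic cell, a³ = Z·M/(N_A·ρ) = 8 × 24.23 / (6.022 × 10²³ × 4.050 g/cm³) = 7.948 × 10^-23 cm³.
a = (7.948 × 10^-23)^(1/3) = 4.299 × 10^-8 cm = 0.430 nm.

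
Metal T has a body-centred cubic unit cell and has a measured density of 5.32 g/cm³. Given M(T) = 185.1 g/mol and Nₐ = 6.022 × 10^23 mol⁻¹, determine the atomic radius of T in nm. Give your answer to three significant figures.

For a BCC cell (Z = 2), a³ = Z·M/(N_A·ρ) = 2 × 185.1 / (6.022 × 10²³ × 5.320) = 1.156 × 10^-22 cm³, so a = 4.871 × 10^-8 cm = 0.4871 nm.
Atoms touch along the body diagonal, so √3·a = 4r, so r = 0.4330 × a = 0.211 nm.

0.211 nm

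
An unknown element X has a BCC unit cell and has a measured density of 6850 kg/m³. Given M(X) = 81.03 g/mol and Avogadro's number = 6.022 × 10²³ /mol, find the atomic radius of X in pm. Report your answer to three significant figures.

For a BCC cell (Z = 2), a³ = Z·M/(N_A·ρ) = 2 × 81.03 / (6.022 × 10²³ × 6.850) = 3.929 × 10^-23 cm³, so a = 3.399 × 10^-8 cm = 339.9 pm.
Atoms touch along the body diagonal, so √3·a = 4r, so r = 0.4330 × a = 147 pm.

147 pm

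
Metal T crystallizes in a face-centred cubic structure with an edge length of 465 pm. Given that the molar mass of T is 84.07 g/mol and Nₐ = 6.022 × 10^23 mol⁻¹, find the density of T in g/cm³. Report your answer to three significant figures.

An FCC unit cell contains Z = 4 atoms.
Cell volume: a³ = (465 pm)³ = (4.650 × 10^-8 cm)³ = 1.005 × 10^-22 cm³.
ρ = Z·M/(N_A·a³) = 4 × 84.07 / (6.022 × 10²³ × 1.005 × 10^-22) = 5.554 g/cm³.

5.55 g/cm³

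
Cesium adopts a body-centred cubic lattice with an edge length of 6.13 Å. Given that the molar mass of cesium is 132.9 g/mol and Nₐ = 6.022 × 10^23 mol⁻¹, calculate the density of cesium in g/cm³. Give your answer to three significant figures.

A BCC unit cell contains Z = 2 atoms.
Cell volume: a³ = (6.13 Å)³ = (6.130 × 10^-8 cm)³ = 2.303 × 10^-22 cm³.
ρ = Z·M/(N_A·a³) = 2 × 132.9 / (6.022 × 10²³ × 2.303 × 10^-22) = 1.916 g/cm³.

1.92 g/cm³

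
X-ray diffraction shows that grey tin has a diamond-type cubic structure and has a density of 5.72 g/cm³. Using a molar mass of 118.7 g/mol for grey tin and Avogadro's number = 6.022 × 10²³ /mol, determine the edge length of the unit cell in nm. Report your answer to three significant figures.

With Z = 8 atoms per diamond cubic cell, a³ = Z·M/(N_A·ρ) = 8 × 118.7 / (6.022 × 10²³ × 5.720 g/cm³) = 2.757 × 10^-22 cm³.
a = (2.757 × 10^-22)^(1/3) = 6.508 × 10^-8 cm = 0.651 nm.

0.651 nm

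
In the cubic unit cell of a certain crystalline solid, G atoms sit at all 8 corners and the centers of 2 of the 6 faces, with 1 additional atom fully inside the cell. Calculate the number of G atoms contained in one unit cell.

Corner atoms are shared by 8 cells (1/8 each), face atoms by 2 (1/2 each), interior atoms are unshared.
Net atoms = 8 × 1/8 + 2 × 1/2 + 1 = 1 + 1 + 1 = 3.

3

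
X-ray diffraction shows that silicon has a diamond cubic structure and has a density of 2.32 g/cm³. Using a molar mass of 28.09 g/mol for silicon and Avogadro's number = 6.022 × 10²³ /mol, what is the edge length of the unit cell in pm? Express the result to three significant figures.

544 pm

With Z = 8 atoms per diamond cubic cell, a³ = Z·M/(N_A·ρ) = 8 × 28.09 / (6.022 × 10²³ × 2.320 g/cm³) = 1.608 × 10^-22 cm³.
a = (1.608 × 10^-22)^(1/3) = 5.438 × 10^-8 cm = 544 pm.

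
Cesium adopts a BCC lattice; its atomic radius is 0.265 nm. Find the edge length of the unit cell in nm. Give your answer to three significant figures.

In a BCC lattice, atoms touch along the body diagonal, so √3·a = 4r.
a = 4r/√3 = 4 × 0.265 / 1.7321 = 0.612 nm.

0.612 nm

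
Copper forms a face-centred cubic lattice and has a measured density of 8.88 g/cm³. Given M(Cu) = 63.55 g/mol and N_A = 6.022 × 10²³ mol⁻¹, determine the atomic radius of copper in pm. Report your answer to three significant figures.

128 pm

For an FCC cell (Z = 4), a³ = Z·M/(N_A·ρ) = 4 × 63.55 / (6.022 × 10²³ × 8.880) = 4.754 × 10^-23 cm³, so a = 3.622 × 10^-8 cm = 362.2 pm.
Atoms touch along the face diagonal, so √2·a = 4r, so r = 0.3536 × a = 128 pm.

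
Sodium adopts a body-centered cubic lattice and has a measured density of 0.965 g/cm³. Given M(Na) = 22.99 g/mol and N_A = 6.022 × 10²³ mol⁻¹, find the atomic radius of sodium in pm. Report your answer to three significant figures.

For a BCC cell (Z = 2), a³ = Z·M/(N_A·ρ) = 2 × 22.99 / (6.022 × 10²³ × 0.9650) = 7.912 × 10^-23 cm³, so a = 4.293 × 10^-8 cm = 429.3 pm.
Atoms touch along the body diagonal, so √3·a = 4r, so r = 0.4330 × a = 186 pm.

186 pm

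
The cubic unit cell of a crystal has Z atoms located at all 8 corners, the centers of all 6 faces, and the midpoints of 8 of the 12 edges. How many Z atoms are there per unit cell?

6

Corner atoms are shared by 8 cells (1/8 each), face atoms by 2 (1/2 each), edge atoms by 4 (1/4 each).
Net atoms = 8 × 1/8 + 6 × 1/2 + 8 × 1/4 = 1 + 3 + 2 = 6.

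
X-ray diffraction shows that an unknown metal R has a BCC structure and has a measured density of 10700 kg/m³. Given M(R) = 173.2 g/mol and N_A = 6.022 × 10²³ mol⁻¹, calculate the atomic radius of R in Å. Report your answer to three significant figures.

For a BCC cell (Z = 2), a³ = Z·M/(N_A·ρ) = 2 × 173.2 / (6.022 × 10²³ × 10.70) = 5.376 × 10^-23 cm³, so a = 3.774 × 10^-8 cm = 3.774 Å.
Atoms touch along the body diagonal, so √3·a = 4r, so r = 0.4330 × a = 1.63 Å.

1.63 Å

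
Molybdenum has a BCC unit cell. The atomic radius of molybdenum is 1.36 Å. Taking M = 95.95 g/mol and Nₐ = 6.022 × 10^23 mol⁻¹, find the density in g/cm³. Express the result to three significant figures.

10.3 g/cm³

In a BCC lattice, atoms touch along the body diagonal, so √3·a = 4r, giving a = 3.141 Å = 3.141 × 10^-8 cm.
With Z = 2, ρ = Z·M/(N_A·a³) = 2 × 95.95 / (6.022 × 10²³ × 3.098 × 10^-23) = 10.29 g/cm³.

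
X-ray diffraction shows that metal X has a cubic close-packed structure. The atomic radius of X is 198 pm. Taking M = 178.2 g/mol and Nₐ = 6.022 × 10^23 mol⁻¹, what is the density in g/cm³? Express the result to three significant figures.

In an FCC lattice, atoms touch along the face diagonal, so √2·a = 4r, giving a = 560.0 pm = 5.600 × 10^-8 cm.
With Z = 4, ρ = Z·M/(N_A·a³) = 4 × 178.2 / (6.022 × 10²³ × 1.756 × 10^-22) = 6.739 g/cm³.

6.74 g/cm³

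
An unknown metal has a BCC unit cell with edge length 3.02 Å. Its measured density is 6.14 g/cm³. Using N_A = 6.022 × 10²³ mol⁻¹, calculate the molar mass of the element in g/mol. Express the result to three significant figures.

50.9 g/mol

A BCC cell has Z = 2 atoms; a = 3.020 × 10^-8 cm.
M = ρ·N_A·a³/Z = 6.14 × 6.022 × 10²³ × 2.754 × 10^-23 / 2 = 50.9 g/mol.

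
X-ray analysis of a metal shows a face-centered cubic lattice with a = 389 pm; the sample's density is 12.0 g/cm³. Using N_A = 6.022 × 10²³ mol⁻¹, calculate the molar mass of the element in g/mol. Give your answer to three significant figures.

An FCC cell has Z = 4 atoms; a = 3.890 × 10^-8 cm.
M = ρ·N_A·a³/Z = 12.0 × 6.022 × 10²³ × 5.886 × 10^-23 / 4 = 106 g/mol.

106 g/mol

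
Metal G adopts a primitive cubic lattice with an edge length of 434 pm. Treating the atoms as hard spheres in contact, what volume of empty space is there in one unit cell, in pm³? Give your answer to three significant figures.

3.89 × 10^7 pm³

In a simple cubic lattice atoms touch along the cell edge, so a = 2r, so r = 0.5000a = 217.0 pm.
V_cell = a³ = 8.175 × 10^7 pm³; V_atoms = 1 × (4/3)πr³ = 4.280 × 10^7 pm³.
Empty space = 8.175 × 10^7 − 4.280 × 10^7 = 3.89 × 10^7 pm³.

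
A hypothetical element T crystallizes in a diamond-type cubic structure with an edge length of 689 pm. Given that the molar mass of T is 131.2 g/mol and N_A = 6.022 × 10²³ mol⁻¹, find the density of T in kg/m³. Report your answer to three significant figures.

A diamond cubic unit cell contains Z = 8 atoms.
Cell volume: a³ = (689 pm)³ = (6.890 × 10^-8 cm)³ = 3.271 × 10^-22 cm³.
ρ = Z·M/(N_A·a³) = 8 × 131.2 / (6.022 × 10²³ × 3.271 × 10^-22) = 5.329 g/cm³ = 5330 kg/m³.

5330 kg/m³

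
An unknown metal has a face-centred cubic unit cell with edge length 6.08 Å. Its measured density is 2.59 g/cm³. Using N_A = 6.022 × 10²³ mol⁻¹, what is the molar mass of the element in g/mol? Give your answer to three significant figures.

An FCC cell has Z = 4 atoms; a = 6.080 × 10^-8 cm.
M = ρ·N_A·a³/Z = 2.59 × 6.022 × 10²³ × 2.248 × 10^-22 / 4 = 87.6 g/mol.

87.6 g/mol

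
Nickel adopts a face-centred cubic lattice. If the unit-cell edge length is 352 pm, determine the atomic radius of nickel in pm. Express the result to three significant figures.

In an FCC lattice, atoms touch along the face diagonal, so √2·a = 4r.
r = √2·a/4 = 1.4142 × 352 / 4 = 124 pm.

124 pm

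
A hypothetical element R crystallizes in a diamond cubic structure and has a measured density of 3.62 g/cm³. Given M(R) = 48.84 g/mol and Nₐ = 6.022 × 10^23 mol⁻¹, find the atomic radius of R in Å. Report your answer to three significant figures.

1.22 Å

For a diamond cubic cell (Z = 8), a³ = Z·M/(N_A·ρ) = 8 × 48.84 / (6.022 × 10²³ × 3.620) = 1.792 × 10^-22 cm³, so a = 5.638 × 10^-8 cm = 5.638 Å.
Nearest neighbors lie along the body diagonal with √3·a = 8r, so r = 0.2165 × a = 1.22 Å.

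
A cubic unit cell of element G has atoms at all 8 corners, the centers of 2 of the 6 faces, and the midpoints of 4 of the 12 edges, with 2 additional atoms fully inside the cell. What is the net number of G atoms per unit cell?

Corner atoms are shared by 8 cells (1/8 each), face atoms by 2 (1/2 each), edge atoms by 4 (1/4 each), interior atoms are unshared.
Net atoms = 8 × 1/8 + 2 × 1/2 + 4 × 1/4 + 2 = 1 + 1 + 1 + 2 = 5.

5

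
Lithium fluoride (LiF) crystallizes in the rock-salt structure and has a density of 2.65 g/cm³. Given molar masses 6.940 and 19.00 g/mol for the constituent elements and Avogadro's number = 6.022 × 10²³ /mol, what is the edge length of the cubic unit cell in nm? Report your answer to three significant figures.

M(LiF) = 25.94 g/mol; Z = 4 formula units per cell.
a³ = Z·M/(N_A·ρ) = 4 × 25.94 / (6.022 × 10²³ × 2.65) = 6.502 × 10^-23 cm³, so a = 4.021 × 10^-8 cm = 0.402 nm.

0.402 nm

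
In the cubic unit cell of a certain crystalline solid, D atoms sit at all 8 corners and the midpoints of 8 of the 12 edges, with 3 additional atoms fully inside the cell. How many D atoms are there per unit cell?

6

Corner atoms are shared by 8 cells (1/8 each), edge atoms by 4 (1/4 each), interior atoms are unshared.
Net atoms = 8 × 1/8 + 8 × 1/4 + 3 = 1 + 2 + 3 = 6.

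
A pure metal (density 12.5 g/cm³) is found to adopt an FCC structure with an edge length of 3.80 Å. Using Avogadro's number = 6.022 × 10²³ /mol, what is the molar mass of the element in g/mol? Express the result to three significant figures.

103 g/mol

An FCC cell has Z = 4 atoms; a = 3.800 × 10^-8 cm.
M = ρ·N_A·a³/Z = 12.5 × 6.022 × 10²³ × 5.487 × 10^-23 / 4 = 103 g/mol.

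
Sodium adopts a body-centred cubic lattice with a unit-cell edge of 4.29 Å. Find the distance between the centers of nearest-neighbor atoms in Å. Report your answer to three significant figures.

3.72 Å

In a BCC structure, atoms touch along the body diagonal, so √3·a = 4r; the nearest-neighbor distance equals 2r = 0.8660·a.
d = 0.8660 × 4.29 = 3.72 Å.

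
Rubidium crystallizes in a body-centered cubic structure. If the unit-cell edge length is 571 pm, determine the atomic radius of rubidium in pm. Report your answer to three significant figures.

In a BCC lattice, atoms touch along the body diagonal, so √3·a = 4r.
r = √3·a/4 = 1.7321 × 571 / 4 = 247 pm.

247 pm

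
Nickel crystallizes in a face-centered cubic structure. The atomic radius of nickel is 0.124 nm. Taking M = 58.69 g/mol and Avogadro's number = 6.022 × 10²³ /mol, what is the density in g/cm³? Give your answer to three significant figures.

9.04 g/cm³

In an FCC lattice, atoms touch along the face diagonal, so √2·a = 4r, giving a = 0.3507 nm = 3.507 × 10^-8 cm.
With Z = 4, ρ = Z·M/(N_A·a³) = 4 × 58.69 / (6.022 × 10²³ × 4.314 × 10^-23) = 9.036 g/cm³.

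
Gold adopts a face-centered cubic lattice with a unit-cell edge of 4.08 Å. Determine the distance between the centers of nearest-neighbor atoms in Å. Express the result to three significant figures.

In an FCC structure, atoms touch along the face diagonal, so √2·a = 4r; the nearest-neighbor distance equals 2r = 0.7071·a.
d = 0.7071 × 4.08 = 2.88 Å.

2.88 Å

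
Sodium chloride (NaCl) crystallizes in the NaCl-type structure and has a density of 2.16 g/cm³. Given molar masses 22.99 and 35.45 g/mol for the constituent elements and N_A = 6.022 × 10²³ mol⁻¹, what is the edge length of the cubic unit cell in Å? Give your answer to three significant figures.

5.64 Å

M(NaCl) = 58.44 g/mol; Z = 4 formula units per cell.
a³ = Z·M/(N_A·ρ) = 4 × 58.44 / (6.022 × 10²³ × 2.16) = 1.797 × 10^-22 cm³, so a = 5.643 × 10^-8 cm = 5.64 Å.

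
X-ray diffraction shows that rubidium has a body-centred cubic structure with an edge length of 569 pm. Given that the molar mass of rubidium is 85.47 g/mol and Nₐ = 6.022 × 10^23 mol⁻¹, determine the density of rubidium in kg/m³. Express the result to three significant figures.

1540 kg/m³

A BCC unit cell contains Z = 2 atoms.
Cell volume: a³ = (569 pm)³ = (5.690 × 10^-8 cm)³ = 1.842 × 10^-22 cm³.
ρ = Z·M/(N_A·a³) = 2 × 85.47 / (6.022 × 10²³ × 1.842 × 10^-22) = 1.541 g/cm³ = 1540 kg/m³.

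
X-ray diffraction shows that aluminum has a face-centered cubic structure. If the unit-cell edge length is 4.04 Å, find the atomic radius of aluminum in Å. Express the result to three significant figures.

In an FCC lattice, atoms touch along the face diagonal, so √2·a = 4r.
r = √2·a/4 = 1.4142 × 4.04 / 4 = 1.43 Å.

1.43 Å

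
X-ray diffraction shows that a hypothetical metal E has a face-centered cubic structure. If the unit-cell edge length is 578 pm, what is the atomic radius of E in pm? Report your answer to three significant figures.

In an FCC lattice, atoms touch along the face diagonal, so √2·a = 4r.
r = √2·a/4 = 1.4142 × 578 / 4 = 204 pm.

204 pm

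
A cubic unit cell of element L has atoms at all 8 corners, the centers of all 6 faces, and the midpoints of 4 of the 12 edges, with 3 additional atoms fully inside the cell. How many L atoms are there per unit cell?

Corner atoms are shared by 8 cells (1/8 each), face atoms by 2 (1/2 each), edge atoms by 4 (1/4 each), interior atoms are unshared.
Net atoms = 8 × 1/8 + 6 × 1/2 + 4 × 1/4 + 3 = 1 + 3 + 1 + 3 = 8.

8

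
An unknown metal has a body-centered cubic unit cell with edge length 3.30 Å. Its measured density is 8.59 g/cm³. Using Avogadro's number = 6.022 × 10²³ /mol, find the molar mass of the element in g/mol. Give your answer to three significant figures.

A BCC cell has Z = 2 atoms; a = 3.300 × 10^-8 cm.
M = ρ·N_A·a³/Z = 8.59 × 6.022 × 10²³ × 3.594 × 10^-23 / 2 = 92.9 g/mol.

92.9 g/mol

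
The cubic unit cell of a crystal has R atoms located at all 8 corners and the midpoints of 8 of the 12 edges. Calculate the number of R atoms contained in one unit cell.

Corner atoms are shared by 8 cells (1/8 each), edge atoms by 4 (1/4 each).
Net atoms = 8 × 1/8 + 8 × 1/4 = 1 + 2 = 3.

3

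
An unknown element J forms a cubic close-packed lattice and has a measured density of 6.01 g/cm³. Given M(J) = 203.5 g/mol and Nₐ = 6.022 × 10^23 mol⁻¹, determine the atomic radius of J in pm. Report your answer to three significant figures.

215 pm

For an FCC cell (Z = 4), a³ = Z·M/(N_A·ρ) = 4 × 203.5 / (6.022 × 10²³ × 6.010) = 2.249 × 10^-22 cm³, so a = 6.081 × 10^-8 cm = 608.1 pm.
Atoms touch along the face diagonal, so √2·a = 4r, so r = 0.3536 × a = 215 pm.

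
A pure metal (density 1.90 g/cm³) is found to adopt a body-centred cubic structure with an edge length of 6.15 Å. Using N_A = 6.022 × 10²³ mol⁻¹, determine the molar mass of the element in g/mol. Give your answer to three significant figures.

A BCC cell has Z = 2 atoms; a = 6.150 × 10^-8 cm.
M = ρ·N_A·a³/Z = 1.90 × 6.022 × 10²³ × 2.326 × 10^-22 / 2 = 133 g/mol.

133 g/mol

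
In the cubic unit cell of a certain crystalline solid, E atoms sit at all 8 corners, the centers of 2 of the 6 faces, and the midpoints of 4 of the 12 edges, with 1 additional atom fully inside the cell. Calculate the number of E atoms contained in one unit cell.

Corner atoms are shared by 8 cells (1/8 each), face atoms by 2 (1/2 each), edge atoms by 4 (1/4 each), interior atoms are unshared.
Net atoms = 8 × 1/8 + 2 × 1/2 + 4 × 1/4 + 1 = 1 + 1 + 1 + 1 = 4.

4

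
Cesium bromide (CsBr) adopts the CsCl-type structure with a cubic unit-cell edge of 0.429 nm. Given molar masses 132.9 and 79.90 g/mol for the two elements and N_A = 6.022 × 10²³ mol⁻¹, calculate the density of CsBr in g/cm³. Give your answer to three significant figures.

4.48 g/cm³

The CsCl-type structure contains Z = 1 formula unit per cell; M(CsBr) = 132.9 + 79.90 = 212.8 g/mol.
a³ = (4.290 × 10^-8 cm)³ = 7.895 × 10^-23 cm³.
ρ = 1 × 212.8 / (6.022 × 10²³ × 7.895 × 10^-23) = 4.476 g/cm³.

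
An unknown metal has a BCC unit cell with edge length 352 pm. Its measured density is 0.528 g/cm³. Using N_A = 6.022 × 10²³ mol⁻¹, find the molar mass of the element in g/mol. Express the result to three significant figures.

A BCC cell has Z = 2 atoms; a = 3.520 × 10^-8 cm.
M = ρ·N_A·a³/Z = 0.528 × 6.022 × 10²³ × 4.361 × 10^-23 / 2 = 6.93 g/mol.

6.93 g/mol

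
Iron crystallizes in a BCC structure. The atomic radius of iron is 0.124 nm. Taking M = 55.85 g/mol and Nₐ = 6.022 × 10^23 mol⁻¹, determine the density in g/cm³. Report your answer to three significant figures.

In a BCC lattice, atoms touch along the body diagonal, so √3·a = 4r, giving a = 0.2864 nm = 2.864 × 10^-8 cm.
With Z = 2, ρ = Z·M/(N_A·a³) = 2 × 55.85 / (6.022 × 10²³ × 2.348 × 10^-23) = 7.899 g/cm³.

7.90 g/cm³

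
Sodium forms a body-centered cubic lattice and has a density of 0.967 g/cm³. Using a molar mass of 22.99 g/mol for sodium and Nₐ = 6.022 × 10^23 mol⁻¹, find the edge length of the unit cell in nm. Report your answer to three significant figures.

With Z = 2 atoms per BCC cell, a³ = Z·M/(N_A·ρ) = 2 × 22.99 / (6.022 × 10²³ × 0.9670 g/cm³) = 7.896 × 10^-23 cm³.
a = (7.896 × 10^-23)^(1/3) = 4.290 × 10^-8 cm = 0.429 nm.

0.429 nm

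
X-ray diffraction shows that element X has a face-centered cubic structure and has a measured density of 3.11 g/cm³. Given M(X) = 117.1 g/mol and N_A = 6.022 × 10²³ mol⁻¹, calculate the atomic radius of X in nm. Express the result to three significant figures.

For an FCC cell (Z = 4), a³ = Z·M/(N_A·ρ) = 4 × 117.1 / (6.022 × 10²³ × 3.110) = 2.501 × 10^-22 cm³, so a = 6.300 × 10^-8 cm = 0.6300 nm.
Atoms touch along the face diagonal, so √2·a = 4r, so r = 0.3536 × a = 0.223 nm.

0.223 nm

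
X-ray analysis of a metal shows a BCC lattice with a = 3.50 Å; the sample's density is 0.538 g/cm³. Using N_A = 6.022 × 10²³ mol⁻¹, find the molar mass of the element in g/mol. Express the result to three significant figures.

6.95 g/mol

A BCC cell has Z = 2 atoms; a = 3.500 × 10^-8 cm.
M = ρ·N_A·a³/Z = 0.538 × 6.022 × 10²³ × 4.288 × 10^-23 / 2 = 6.95 g/mol.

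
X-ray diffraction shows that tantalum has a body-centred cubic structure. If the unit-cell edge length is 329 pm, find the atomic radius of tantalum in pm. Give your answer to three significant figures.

142 pm

In a BCC lattice, atoms touch along the body diagonal, so √3·a = 4r.
r = √3·a/4 = 1.7321 × 329 / 4 = 142 pm.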